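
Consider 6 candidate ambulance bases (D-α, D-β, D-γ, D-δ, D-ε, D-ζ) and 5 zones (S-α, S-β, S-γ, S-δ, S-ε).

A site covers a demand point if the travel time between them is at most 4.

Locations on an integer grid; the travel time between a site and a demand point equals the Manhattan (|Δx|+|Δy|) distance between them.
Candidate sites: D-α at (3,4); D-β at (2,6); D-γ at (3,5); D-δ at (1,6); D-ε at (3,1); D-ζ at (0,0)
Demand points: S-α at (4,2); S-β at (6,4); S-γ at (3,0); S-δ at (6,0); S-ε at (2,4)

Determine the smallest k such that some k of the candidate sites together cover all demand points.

Coverage sets (demand points within 4 of each site):
  D-α: {S-α, S-β, S-γ, S-ε}
  D-β: {S-ε}
  D-γ: {S-α, S-β, S-ε}
  D-δ: {S-ε}
  D-ε: {S-α, S-γ, S-δ, S-ε}
  D-ζ: {S-γ}
No single site covers all 5 demand points.
But {D-α, D-ε} covers everything, so the minimum is 2.

2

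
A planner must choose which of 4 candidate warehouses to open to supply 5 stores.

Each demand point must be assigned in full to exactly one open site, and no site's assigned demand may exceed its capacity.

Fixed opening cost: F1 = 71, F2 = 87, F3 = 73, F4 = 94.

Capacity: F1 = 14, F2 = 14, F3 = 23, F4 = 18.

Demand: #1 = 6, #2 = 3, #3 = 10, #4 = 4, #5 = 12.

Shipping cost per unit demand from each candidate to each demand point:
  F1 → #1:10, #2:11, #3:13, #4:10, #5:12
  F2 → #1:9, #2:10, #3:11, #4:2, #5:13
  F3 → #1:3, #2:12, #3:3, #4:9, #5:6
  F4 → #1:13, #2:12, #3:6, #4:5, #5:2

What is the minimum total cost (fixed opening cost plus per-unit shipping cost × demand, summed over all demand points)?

295

Open {F3, F4}; cheapest assignment that respects the capacities:
  F3 (cap 23, load 19): #1, #2, #3 — cost 6×3 + 3×12 + 10×3 = 84
  F4 (cap 18, load 16): #4, #5 — cost 4×5 + 12×2 = 44
  Shipping 128, fixed 167 → total 295.
  Any other capacity-feasible assignment to {F3, F4} ships for at least 128.
Compare {F2, F3}: its best feasible assignment gives total 354.
Compare {F1, F3, F4}: its best feasible assignment gives total 363.
Every other set of open sites that can feasibly serve all demand totals ≥ 354 even under its best assignment. Minimum: 295.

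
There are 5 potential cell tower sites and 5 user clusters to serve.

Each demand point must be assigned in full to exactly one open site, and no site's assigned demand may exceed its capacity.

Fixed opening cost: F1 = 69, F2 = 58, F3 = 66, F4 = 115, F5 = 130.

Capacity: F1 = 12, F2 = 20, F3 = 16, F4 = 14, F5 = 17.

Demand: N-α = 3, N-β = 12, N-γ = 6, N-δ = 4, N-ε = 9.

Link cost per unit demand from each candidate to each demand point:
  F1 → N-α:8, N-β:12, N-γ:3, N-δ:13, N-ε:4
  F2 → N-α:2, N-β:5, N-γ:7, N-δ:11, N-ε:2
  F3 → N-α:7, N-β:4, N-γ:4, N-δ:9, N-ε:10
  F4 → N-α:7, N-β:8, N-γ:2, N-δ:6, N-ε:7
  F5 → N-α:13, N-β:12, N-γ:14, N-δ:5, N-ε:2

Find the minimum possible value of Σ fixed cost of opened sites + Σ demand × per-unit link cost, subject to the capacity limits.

Open {F2, F3}; cheapest assignment that respects the capacities:
  F2 (cap 20, load 18): N-α, N-γ, N-ε — cost 3×2 + 6×7 + 9×2 = 66
  F3 (cap 16, load 16): N-β, N-δ — cost 12×4 + 4×9 = 84
  Shipping 150, fixed 124 → total 274.
  Any other capacity-feasible assignment to {F2, F3} ships for at least 150.
Compare {F1, F2, F3}: its best feasible assignment gives total 319.
Compare {F2, F3, F4}: its best feasible assignment gives total 347.
Every other set of open sites that can feasibly serve all demand totals ≥ 319 even under its best assignment. Minimum: 274.

274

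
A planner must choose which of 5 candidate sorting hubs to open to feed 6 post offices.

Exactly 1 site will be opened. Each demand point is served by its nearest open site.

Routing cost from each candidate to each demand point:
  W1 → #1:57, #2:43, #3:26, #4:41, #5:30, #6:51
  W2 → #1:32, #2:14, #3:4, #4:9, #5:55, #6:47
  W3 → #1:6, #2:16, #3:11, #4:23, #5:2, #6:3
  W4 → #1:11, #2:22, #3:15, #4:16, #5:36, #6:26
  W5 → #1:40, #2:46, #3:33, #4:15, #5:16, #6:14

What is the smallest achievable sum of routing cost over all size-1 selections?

Open {W3}.
  #1→W3 6, #2→W3 16, #3→W3 11, #4→W3 23, #5→W3 2, #6→W3 3  ⇒ total 61.
Compare {W4}: total 126.
Compare {W2}: total 161.
No size-1 selection does better; minimum is 61.

61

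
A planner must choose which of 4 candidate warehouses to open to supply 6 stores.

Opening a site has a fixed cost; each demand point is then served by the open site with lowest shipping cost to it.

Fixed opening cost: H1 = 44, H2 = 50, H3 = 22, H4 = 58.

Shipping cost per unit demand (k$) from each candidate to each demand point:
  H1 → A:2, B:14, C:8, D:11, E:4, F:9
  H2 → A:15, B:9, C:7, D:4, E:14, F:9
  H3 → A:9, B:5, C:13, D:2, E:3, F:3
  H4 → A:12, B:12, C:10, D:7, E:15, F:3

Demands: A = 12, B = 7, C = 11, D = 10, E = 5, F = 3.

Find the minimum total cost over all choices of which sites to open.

257

Open {H1, H3}: assign each demand point to its cheapest open site.
  A→H1 12×2=24, B→H3 7×5=35, C→H1 11×8=88, D→H3 10×2=20, E→H3 5×3=15, F→H3 3×3=9
  shipping cost 191, fixed 66 → total 257.
Compare {H1, H2, H3}: shipping cost 180 + fixed 116 = 296.
Compare {H1, H3, H4}: shipping cost 191 + fixed 124 = 315.
Compare {H2, H3}: shipping cost 264 + fixed 72 = 336.
All other subsets cost ≥ 296. Minimum total cost: 257.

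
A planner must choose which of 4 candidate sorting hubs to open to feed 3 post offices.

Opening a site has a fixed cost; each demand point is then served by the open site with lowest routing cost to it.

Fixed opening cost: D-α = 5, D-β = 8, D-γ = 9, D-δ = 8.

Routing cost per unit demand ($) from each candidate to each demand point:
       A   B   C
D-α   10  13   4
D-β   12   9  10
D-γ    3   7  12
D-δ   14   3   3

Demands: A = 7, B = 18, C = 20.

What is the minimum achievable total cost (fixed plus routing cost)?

Open {D-γ, D-δ}: assign each demand point to its cheapest open site.
  A→D-γ 7×3=21, B→D-δ 18×3=54, C→D-δ 20×3=60
  routing cost 135, fixed 17 → total 152.
Compare {D-α, D-γ, D-δ}: routing cost 135 + fixed 22 = 157.
Compare {D-β, D-γ, D-δ}: routing cost 135 + fixed 25 = 160.
Compare {D-α, D-β, D-γ, D-δ}: routing cost 135 + fixed 30 = 165.
All other subsets cost ≥ 157. Minimum total cost: 152.

152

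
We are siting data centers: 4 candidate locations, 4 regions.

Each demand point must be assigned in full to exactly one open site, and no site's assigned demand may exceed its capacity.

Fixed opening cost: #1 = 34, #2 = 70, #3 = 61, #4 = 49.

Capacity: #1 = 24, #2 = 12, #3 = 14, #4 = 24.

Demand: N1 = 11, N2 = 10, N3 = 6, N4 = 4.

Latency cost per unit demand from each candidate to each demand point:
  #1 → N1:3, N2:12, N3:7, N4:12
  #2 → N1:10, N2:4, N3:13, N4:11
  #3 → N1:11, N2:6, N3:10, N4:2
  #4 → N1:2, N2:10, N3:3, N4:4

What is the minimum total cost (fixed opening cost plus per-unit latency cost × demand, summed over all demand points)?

215

Open {#2, #4}; cheapest assignment that respects the capacities:
  #2 (cap 12, load 10): N2 — cost 10×4 = 40
  #4 (cap 24, load 21): N1, N3, N4 — cost 11×2 + 6×3 + 4×4 = 56
  Shipping 96, fixed 119 → total 215.
  Any other capacity-feasible assignment to {#2, #4} ships for at least 96.
Compare {#3, #4}: its best feasible assignment gives total 218.
Compare {#1, #3}: its best feasible assignment gives total 238.
Every other set of open sites that can feasibly serve all demand totals ≥ 218 even under its best assignment. Minimum: 215.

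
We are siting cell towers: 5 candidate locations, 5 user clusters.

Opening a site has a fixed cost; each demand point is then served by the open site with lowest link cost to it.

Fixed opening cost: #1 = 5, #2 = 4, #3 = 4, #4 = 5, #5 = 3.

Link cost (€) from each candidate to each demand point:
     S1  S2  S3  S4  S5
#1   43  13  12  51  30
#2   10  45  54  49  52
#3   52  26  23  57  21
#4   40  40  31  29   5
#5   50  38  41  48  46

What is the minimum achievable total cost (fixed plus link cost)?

Open {#1, #2, #4}: assign each demand point to its cheapest open site.
  S1→#2 10, S2→#1 13, S3→#1 12, S4→#4 29, S5→#4 5
  link cost 69, fixed 14 → total 83.
Compare {#1, #2, #4, #5}: link cost 69 + fixed 17 = 86.
Compare {#1, #2, #3, #4}: link cost 69 + fixed 18 = 87.
Compare {#1, #2, #3, #4, #5}: link cost 69 + fixed 21 = 90.
All other subsets cost ≥ 86. Minimum total cost: 83.

83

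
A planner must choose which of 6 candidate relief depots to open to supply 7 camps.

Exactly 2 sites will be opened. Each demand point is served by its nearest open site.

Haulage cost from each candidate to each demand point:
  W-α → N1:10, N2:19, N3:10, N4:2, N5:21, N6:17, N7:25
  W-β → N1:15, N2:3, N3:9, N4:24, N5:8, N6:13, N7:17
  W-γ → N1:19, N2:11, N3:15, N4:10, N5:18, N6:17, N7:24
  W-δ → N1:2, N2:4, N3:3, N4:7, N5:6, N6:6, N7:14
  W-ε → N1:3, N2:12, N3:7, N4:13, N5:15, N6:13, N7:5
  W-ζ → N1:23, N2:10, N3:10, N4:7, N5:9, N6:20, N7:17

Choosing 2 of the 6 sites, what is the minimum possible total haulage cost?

Open {W-δ, W-ε}.
  N1→W-δ 2, N2→W-δ 4, N3→W-δ 3, N4→W-δ 7, N5→W-δ 6, N6→W-δ 6, N7→W-ε 5  ⇒ total 33.
Compare {W-α, W-δ}: total 37.
Compare {W-β, W-δ}: total 41.
No size-2 selection does better; minimum is 33.

33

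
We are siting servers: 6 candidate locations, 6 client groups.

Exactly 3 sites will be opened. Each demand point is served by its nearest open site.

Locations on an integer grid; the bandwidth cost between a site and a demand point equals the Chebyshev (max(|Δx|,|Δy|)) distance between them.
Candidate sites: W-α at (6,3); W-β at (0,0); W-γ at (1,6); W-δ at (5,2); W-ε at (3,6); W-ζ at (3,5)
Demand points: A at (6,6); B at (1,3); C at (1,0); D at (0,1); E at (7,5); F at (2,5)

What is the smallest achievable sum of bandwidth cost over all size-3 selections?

10

Open {W-α, W-β, W-ζ}.
  A→W-α 3, B→W-ζ 2, C→W-β 1, D→W-β 1, E→W-α 2, F→W-ζ 1  ⇒ total 10.
Compare {W-α, W-β, W-γ}: total 11.
Compare {W-α, W-β, W-ε}: total 11.
No size-3 selection does better; minimum is 10.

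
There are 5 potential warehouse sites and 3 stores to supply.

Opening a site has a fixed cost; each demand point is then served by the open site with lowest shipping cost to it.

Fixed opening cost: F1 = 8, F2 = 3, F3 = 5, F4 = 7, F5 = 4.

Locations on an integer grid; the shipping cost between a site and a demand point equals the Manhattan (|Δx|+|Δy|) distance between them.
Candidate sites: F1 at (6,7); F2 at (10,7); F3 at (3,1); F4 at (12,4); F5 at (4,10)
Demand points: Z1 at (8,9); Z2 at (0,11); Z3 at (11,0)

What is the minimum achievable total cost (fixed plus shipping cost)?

Open {F2, F5}: assign each demand point to its cheapest open site.
  Z1→F2 4, Z2→F5 5, Z3→F2 8
  shipping cost 17, fixed 7 → total 24.
Compare {F4, F5}: shipping cost 15 + fixed 11 = 26.
Compare {F3, F5}: shipping cost 19 + fixed 9 = 28.
Compare {F2, F4, F5}: shipping cost 14 + fixed 14 = 28.
All other subsets cost ≥ 26. Minimum total cost: 24.

24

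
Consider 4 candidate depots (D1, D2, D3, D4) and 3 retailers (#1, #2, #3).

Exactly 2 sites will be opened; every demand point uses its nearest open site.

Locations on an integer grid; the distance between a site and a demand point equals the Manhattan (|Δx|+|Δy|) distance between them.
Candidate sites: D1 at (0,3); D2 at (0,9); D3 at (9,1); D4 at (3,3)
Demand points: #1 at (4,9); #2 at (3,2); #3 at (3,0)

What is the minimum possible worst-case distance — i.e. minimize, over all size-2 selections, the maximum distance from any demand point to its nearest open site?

Open {D2, D4}.
  Farthest demand point is #1 at distance 4 (to D2); all others are ≤ 4.
With {D1, D2} the worst case is 6.
With {D1, D4} the worst case is 7.
No size-2 selection achieves below 4.

4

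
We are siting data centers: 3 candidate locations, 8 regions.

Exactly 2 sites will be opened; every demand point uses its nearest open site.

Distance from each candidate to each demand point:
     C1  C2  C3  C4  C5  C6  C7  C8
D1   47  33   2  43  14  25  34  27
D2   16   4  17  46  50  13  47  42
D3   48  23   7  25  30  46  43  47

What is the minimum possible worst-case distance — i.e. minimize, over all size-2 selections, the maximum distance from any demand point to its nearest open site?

Open {D1, D2}.
  Farthest demand point is C4 at distance 43 (to D1); all others are ≤ 43.
With {D2, D3} the worst case is 43.
With {D1, D3} the worst case is 47.
No size-2 selection achieves below 43.

43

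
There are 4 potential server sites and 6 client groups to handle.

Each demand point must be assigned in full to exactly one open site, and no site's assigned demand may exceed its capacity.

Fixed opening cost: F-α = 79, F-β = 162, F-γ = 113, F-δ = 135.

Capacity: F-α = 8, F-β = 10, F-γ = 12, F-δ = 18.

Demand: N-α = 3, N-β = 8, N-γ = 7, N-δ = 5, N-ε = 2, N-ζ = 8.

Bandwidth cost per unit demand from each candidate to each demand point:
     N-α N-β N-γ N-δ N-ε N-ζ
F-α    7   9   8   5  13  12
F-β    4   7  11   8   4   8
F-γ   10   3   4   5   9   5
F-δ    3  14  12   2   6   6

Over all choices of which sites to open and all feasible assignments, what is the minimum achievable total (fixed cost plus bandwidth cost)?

Open {F-α, F-γ, F-δ}; cheapest assignment that respects the capacities:
  F-α (cap 8, load 7): N-γ — cost 7×8 = 56
  F-γ (cap 12, load 8): N-β — cost 8×3 = 24
  F-δ (cap 18, load 18): N-α, N-δ, N-ε, N-ζ — cost 3×3 + 5×2 + 2×6 + 8×6 = 79
  Shipping 159, fixed 327 → total 486.
  Any other capacity-feasible assignment to {F-α, F-γ, F-δ} ships for at least 159.
Compare {F-α, F-β, F-δ}: its best feasible assignment gives total 563.
Compare {F-β, F-γ, F-δ}: its best feasible assignment gives total 569.
Every other set of open sites that can feasibly serve all demand totals ≥ 563 even under its best assignment. Minimum: 486.

486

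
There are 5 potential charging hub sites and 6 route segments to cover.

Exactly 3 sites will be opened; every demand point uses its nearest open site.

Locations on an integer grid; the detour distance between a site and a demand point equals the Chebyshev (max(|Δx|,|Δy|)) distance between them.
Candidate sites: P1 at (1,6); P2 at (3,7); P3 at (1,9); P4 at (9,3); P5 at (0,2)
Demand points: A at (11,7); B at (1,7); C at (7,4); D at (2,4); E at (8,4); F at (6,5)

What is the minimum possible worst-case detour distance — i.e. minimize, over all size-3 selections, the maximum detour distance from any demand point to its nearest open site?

Open {P1, P2, P4}.
  Farthest demand point is A at detour distance 4 (to P4); all others are ≤ 4.
With {P1, P3, P4} the worst case is 4.
With {P1, P4, P5} the worst case is 4.
No size-3 selection achieves below 4.

4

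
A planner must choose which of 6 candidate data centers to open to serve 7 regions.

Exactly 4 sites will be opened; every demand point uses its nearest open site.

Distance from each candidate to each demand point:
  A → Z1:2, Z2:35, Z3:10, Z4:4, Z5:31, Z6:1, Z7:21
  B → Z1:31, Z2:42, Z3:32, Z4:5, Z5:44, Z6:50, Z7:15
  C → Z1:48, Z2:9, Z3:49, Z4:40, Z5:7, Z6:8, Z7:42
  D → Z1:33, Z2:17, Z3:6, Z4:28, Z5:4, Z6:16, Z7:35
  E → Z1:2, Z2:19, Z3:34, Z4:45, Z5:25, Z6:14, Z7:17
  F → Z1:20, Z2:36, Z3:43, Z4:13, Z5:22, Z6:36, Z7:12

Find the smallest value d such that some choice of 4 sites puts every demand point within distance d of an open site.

Open {A, B, C, F}.
  Farthest demand point is Z7 at distance 12 (to F); all others are ≤ 12.
With {A, C, D, F} the worst case is 12.
With {A, C, E, F} the worst case is 12.
No size-4 selection achieves below 12.

12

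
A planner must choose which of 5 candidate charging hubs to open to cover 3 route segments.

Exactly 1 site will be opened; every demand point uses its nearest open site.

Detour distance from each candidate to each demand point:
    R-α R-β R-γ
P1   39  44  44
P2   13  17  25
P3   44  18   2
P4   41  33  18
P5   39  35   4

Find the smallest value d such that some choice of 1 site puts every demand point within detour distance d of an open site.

Open {P2}.
  Farthest demand point is R-γ at detour distance 25 (to P2); all others are ≤ 25.
With {P5} the worst case is 39.
With {P4} the worst case is 41.
No size-1 selection achieves below 25.

25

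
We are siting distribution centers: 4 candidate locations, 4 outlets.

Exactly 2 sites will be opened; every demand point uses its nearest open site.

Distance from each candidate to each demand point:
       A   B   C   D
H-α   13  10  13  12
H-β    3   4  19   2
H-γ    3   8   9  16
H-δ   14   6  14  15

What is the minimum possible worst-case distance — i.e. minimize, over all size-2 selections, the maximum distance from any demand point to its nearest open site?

9

Open {H-β, H-γ}.
  Farthest demand point is C at distance 9 (to H-γ); all others are ≤ 9.
With {H-α, H-γ} the worst case is 12.
With {H-α, H-β} the worst case is 13.
No size-2 selection achieves below 9.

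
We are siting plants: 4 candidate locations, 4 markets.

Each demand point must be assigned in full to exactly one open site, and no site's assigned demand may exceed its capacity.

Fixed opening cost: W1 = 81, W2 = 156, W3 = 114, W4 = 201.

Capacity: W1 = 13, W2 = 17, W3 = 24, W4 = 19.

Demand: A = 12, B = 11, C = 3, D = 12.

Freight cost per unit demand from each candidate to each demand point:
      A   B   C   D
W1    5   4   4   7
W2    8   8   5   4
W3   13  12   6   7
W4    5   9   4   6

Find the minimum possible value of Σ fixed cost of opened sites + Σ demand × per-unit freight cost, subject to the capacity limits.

Open {W1, W2, W3}; cheapest assignment that respects the capacities:
  W1 (cap 13, load 11): B — cost 11×4 = 44
  W2 (cap 17, load 15): A, C — cost 12×8 + 3×5 = 111
  W3 (cap 24, load 12): D — cost 12×7 = 84
  Shipping 239, fixed 351 → total 590.
  Any other capacity-feasible assignment to {W1, W2, W3} ships for at least 239.
Compare {W1, W3, W4}: its best feasible assignment gives total 596.
Compare {W2, W3}: its best feasible assignment gives total 597.
Every other set of open sites that can feasibly serve all demand totals ≥ 596 even under its best assignment. Minimum: 590.

590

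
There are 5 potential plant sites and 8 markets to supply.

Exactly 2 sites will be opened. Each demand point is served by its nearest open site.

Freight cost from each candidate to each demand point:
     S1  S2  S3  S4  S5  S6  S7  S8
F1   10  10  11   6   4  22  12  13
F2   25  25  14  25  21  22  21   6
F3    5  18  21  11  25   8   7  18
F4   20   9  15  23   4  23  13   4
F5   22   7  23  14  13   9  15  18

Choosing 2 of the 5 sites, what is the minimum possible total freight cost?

63

Open {F3, F4}.
  S1→F3 5, S2→F4 9, S3→F4 15, S4→F3 11, S5→F4 4, S6→F3 8, S7→F3 7, S8→F4 4  ⇒ total 63.
Compare {F1, F3}: total 64.
Compare {F1, F5}: total 72.
No size-2 selection does better; minimum is 63.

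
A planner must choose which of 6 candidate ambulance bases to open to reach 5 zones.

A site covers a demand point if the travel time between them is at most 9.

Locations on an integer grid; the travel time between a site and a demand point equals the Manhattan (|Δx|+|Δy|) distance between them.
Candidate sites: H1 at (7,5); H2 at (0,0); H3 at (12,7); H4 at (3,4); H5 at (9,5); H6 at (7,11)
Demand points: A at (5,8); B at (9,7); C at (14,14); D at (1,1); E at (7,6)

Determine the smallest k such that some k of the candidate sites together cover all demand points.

Coverage sets (demand points within 9 of each site):
  H1: {A, B, E}
  H2: {D}
  H3: {A, B, C, E}
  H4: {A, B, D, E}
  H5: {A, B, E}
  H6: {A, B, E}
No single site covers all 5 demand points.
But {H2, H3} covers everything, so the minimum is 2.

2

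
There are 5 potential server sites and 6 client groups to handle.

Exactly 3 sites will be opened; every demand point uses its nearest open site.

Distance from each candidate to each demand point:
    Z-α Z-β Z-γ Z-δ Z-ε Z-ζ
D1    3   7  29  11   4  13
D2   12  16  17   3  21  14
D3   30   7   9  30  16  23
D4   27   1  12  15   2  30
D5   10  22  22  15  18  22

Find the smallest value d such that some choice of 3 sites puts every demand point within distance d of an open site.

13

Open {D1, D2, D3}.
  Farthest demand point is Z-ζ at distance 13 (to D1); all others are ≤ 13.
With {D1, D2, D4} the worst case is 13.
With {D1, D3, D4} the worst case is 13.
No size-3 selection achieves below 13.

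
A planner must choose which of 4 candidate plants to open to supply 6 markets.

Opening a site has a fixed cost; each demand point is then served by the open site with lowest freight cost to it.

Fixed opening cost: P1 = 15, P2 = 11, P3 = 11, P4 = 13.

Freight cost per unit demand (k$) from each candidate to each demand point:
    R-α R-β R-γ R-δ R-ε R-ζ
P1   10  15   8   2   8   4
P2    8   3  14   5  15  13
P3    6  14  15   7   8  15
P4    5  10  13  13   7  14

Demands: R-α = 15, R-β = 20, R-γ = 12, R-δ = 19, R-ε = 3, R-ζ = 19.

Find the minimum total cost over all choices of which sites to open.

Open {P1, P2, P4}: assign each demand point to its cheapest open site.
  R-α→P4 15×5=75, R-β→P2 20×3=60, R-γ→P1 12×8=96, R-δ→P1 19×2=38, R-ε→P4 3×7=21, R-ζ→P1 19×4=76
  freight cost 366, fixed 39 → total 405.
Compare {P1, P2, P3, P4}: freight cost 366 + fixed 50 = 416.
Compare {P1, P2, P3}: freight cost 384 + fixed 37 = 421.
Compare {P1, P2}: freight cost 414 + fixed 26 = 440.
All other subsets cost ≥ 416. Minimum total cost: 405.

405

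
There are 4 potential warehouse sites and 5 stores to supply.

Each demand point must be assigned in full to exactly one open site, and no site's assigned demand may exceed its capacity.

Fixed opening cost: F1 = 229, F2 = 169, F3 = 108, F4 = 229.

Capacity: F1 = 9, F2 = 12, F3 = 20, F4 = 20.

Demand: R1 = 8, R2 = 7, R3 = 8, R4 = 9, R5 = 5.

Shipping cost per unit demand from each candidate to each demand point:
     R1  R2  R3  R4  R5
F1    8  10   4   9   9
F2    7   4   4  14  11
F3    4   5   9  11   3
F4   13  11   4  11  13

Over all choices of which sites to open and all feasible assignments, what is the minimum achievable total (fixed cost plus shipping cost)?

550

Open {F3, F4}; cheapest assignment that respects the capacities:
  F3 (cap 20, load 20): R1, R2, R5 — cost 8×4 + 7×5 + 5×3 = 82
  F4 (cap 20, load 17): R3, R4 — cost 8×4 + 9×11 = 131
  Shipping 213, fixed 337 → total 550.
  Any other capacity-feasible assignment to {F3, F4} ships for at least 213.
Compare {F1, F2, F3}: its best feasible assignment gives total 701.
Compare {F2, F3, F4}: its best feasible assignment gives total 712.
Every other set of open sites that can feasibly serve all demand totals ≥ 701 even under its best assignment. Minimum: 550.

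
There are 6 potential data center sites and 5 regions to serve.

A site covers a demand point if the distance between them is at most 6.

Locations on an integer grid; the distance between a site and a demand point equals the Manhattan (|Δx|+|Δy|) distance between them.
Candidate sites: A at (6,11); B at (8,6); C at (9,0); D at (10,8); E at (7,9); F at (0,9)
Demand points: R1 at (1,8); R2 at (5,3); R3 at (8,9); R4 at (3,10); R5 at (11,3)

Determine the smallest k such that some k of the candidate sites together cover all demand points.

Coverage sets (demand points within 6 of each site):
  A: {R3, R4}
  B: {R2, R3, R5}
  C: {R5}
  D: {R3, R5}
  E: {R3, R4}
  F: {R1, R4}
No single site covers all 5 demand points.
But {B, F} covers everything, so the minimum is 2.

2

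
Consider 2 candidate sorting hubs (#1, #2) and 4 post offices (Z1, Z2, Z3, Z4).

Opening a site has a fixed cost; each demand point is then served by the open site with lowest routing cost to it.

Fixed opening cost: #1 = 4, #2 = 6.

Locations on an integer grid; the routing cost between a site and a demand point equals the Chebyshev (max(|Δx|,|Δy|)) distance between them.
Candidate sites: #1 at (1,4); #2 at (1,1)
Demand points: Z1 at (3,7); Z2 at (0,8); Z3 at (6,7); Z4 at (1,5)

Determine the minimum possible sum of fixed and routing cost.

Open {#1}: assign each demand point to its cheapest open site.
  Z1→#1 3, Z2→#1 4, Z3→#1 5, Z4→#1 1
  routing cost 13, fixed 4 → total 17.
Compare {#1, #2}: routing cost 13 + fixed 10 = 23.
Compare {#2}: routing cost 23 + fixed 6 = 29.

17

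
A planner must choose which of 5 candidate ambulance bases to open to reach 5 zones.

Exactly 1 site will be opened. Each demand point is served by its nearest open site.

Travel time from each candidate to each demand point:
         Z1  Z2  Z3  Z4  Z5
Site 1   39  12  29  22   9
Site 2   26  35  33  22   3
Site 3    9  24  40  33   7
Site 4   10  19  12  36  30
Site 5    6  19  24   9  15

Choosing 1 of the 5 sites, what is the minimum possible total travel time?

Open {Site 5}.
  Z1→Site 5 6, Z2→Site 5 19, Z3→Site 5 24, Z4→Site 5 9, Z5→Site 5 15  ⇒ total 73.
Compare {Site 4}: total 107.
Compare {Site 1}: total 111.
No size-1 selection does better; minimum is 73.

73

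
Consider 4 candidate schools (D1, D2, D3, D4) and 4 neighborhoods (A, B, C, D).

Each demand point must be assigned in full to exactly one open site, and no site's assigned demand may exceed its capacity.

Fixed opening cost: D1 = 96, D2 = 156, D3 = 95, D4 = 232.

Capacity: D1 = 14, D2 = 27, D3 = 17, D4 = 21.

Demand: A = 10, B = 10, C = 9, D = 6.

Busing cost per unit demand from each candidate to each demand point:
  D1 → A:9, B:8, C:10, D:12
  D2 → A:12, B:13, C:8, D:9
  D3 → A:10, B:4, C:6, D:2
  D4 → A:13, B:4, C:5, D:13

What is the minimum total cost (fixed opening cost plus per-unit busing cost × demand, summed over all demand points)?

495

Open {D2, D3}; cheapest assignment that respects the capacities:
  D2 (cap 27, load 19): A, C — cost 10×12 + 9×8 = 192
  D3 (cap 17, load 16): B, D — cost 10×4 + 6×2 = 52
  Shipping 244, fixed 251 → total 495.
  Any other capacity-feasible assignment to {D2, D3} ships for at least 244.
Compare {D3, D4}: its best feasible assignment gives total 524.
Compare {D1, D2, D3}: its best feasible assignment gives total 561.
Every other set of open sites that can feasibly serve all demand totals ≥ 524 even under its best assignment. Minimum: 495.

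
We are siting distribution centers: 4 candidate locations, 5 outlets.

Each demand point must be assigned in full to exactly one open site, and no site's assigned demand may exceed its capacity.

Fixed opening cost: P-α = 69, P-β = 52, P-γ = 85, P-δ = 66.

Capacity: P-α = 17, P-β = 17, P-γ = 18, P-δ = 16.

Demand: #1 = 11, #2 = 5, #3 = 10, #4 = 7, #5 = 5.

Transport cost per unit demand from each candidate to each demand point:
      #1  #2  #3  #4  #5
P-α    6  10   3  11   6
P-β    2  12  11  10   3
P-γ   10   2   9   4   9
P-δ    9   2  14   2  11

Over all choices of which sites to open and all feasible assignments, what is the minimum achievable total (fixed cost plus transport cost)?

Open {P-α, P-β, P-δ}; cheapest assignment that respects the capacities:
  P-α (cap 17, load 10): #3 — cost 10×3 = 30
  P-β (cap 17, load 16): #1, #5 — cost 11×2 + 5×3 = 37
  P-δ (cap 16, load 12): #2, #4 — cost 5×2 + 7×2 = 24
  Shipping 91, fixed 187 → total 278.
  Any other capacity-feasible assignment to {P-α, P-β, P-δ} ships for at least 91.
Compare {P-α, P-β, P-γ}: its best feasible assignment gives total 311.
Compare {P-β, P-γ, P-δ}: its best feasible assignment gives total 354.
Every other set of open sites that can feasibly serve all demand totals ≥ 311 even under its best assignment. Minimum: 278.

278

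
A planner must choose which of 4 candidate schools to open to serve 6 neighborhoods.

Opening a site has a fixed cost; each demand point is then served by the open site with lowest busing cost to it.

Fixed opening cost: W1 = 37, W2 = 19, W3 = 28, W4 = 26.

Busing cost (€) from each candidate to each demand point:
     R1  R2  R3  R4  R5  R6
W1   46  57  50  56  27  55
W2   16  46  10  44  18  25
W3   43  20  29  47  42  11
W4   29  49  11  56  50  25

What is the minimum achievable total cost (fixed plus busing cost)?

Open {W2, W3}: assign each demand point to its cheapest open site.
  R1→W2 16, R2→W3 20, R3→W2 10, R4→W2 44, R5→W2 18, R6→W3 11
  busing cost 119, fixed 47 → total 166.
Compare {W2}: busing cost 159 + fixed 19 = 178.
Compare {W2, W3, W4}: busing cost 119 + fixed 73 = 192.
Compare {W1, W2, W3}: busing cost 119 + fixed 84 = 203.
All other subsets cost ≥ 178. Minimum total cost: 166.

166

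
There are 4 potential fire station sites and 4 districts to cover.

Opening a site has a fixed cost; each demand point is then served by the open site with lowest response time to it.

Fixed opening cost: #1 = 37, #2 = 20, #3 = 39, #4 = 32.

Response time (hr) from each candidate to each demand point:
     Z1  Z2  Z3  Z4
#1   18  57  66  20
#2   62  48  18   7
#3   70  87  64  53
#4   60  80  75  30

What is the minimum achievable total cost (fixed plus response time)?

Open {#1, #2}: assign each demand point to its cheapest open site.
  Z1→#1 18, Z2→#2 48, Z3→#2 18, Z4→#2 7
  response time 91, fixed 57 → total 148.
Compare {#2}: response time 135 + fixed 20 = 155.
Compare {#1, #2, #4}: response time 91 + fixed 89 = 180.
Compare {#2, #4}: response time 133 + fixed 52 = 185.
All other subsets cost ≥ 155. Minimum total cost: 148.

148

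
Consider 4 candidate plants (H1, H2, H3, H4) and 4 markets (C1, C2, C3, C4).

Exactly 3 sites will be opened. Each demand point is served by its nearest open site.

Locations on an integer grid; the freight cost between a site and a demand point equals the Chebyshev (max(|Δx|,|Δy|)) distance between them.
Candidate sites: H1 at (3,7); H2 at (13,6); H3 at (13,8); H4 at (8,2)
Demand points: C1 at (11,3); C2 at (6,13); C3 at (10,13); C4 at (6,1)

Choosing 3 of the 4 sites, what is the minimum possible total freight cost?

Open {H1, H3, H4}.
  C1→H4 3, C2→H1 6, C3→H3 5, C4→H4 2  ⇒ total 16.
Compare {H2, H3, H4}: total 17.
Compare {H1, H2, H4}: total 18.
No size-3 selection does better; minimum is 16.

16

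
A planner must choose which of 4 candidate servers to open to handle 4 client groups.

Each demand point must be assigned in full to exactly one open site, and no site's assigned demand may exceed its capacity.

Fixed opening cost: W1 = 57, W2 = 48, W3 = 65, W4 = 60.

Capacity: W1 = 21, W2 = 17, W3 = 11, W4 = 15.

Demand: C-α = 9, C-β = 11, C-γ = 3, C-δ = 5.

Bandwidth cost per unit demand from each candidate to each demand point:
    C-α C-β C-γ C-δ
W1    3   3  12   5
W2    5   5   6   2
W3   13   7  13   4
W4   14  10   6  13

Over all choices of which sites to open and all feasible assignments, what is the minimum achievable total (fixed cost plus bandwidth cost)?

193

Open {W1, W2}; cheapest assignment that respects the capacities:
  W1 (cap 21, load 20): C-α, C-β — cost 9×3 + 11×3 = 60
  W2 (cap 17, load 8): C-γ, C-δ — cost 3×6 + 5×2 = 28
  Shipping 88, fixed 105 → total 193.
  Any other capacity-feasible assignment to {W1, W2} ships for at least 88.
Compare {W1, W3}: its best feasible assignment gives total 241.
Compare {W1, W2, W4}: its best feasible assignment gives total 253.
Every other set of open sites that can feasibly serve all demand totals ≥ 241 even under its best assignment. Minimum: 193.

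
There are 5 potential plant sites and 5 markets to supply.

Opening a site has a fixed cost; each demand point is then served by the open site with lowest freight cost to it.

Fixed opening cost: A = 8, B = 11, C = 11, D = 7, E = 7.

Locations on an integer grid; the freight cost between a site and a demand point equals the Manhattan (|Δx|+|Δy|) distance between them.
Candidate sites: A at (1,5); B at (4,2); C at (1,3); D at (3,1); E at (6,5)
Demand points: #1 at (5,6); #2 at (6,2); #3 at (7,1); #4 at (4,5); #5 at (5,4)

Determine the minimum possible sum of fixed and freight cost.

21

Open {E}: assign each demand point to its cheapest open site.
  #1→E 2, #2→E 3, #3→E 5, #4→E 2, #5→E 2
  freight cost 14, fixed 7 → total 21.
Compare {D, E}: freight cost 13 + fixed 14 = 27.
Compare {B}: freight cost 17 + fixed 11 = 28.
Compare {A, E}: freight cost 14 + fixed 15 = 29.
All other subsets cost ≥ 27. Minimum total cost: 21.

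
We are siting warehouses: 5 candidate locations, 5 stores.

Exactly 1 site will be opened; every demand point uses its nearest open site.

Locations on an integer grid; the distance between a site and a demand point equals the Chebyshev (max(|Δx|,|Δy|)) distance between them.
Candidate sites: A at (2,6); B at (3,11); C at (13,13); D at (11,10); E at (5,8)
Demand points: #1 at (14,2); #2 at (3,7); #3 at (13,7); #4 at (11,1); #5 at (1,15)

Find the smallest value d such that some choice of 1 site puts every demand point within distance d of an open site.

Open {E}.
  Farthest demand point is #1 at distance 9 (to E); all others are ≤ 9.
With {D} the worst case is 10.
With {B} the worst case is 11.
No size-1 selection achieves below 9.

9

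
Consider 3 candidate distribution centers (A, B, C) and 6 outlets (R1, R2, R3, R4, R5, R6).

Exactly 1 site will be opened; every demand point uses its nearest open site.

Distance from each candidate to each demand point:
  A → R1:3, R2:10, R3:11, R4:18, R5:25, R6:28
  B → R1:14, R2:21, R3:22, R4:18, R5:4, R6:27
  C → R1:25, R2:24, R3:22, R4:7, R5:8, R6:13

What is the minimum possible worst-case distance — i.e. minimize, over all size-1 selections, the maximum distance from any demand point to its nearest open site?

25

Open {C}.
  Farthest demand point is R1 at distance 25 (to C); all others are ≤ 25.
With {B} the worst case is 27.
With {A} the worst case is 28.
No size-1 selection achieves below 25.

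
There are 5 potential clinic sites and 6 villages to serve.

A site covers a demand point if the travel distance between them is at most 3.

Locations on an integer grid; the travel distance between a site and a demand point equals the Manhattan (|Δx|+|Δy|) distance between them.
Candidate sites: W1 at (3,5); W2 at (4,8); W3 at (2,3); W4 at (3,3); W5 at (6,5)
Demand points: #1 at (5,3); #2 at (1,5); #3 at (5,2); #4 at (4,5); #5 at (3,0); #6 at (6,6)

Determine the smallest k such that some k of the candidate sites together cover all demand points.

Coverage sets (demand points within 3 of each site):
  W1: {#2, #4}
  W2: {#4}
  W3: {#1, #2}
  W4: {#1, #3, #4, #5}
  W5: {#1, #4, #6}
No 2 sites suffice: every size-2 union leaves at least one demand point uncovered.
But {W1, W4, W5} covers everything, so the minimum is 3.

3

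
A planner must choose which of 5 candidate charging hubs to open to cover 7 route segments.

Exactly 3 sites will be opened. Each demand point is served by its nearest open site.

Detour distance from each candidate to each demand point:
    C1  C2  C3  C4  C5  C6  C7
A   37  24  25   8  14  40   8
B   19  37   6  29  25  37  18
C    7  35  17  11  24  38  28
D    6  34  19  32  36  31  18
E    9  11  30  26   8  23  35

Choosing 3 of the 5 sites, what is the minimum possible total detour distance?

73

Open {A, B, E}.
  C1→E 9, C2→E 11, C3→B 6, C4→A 8, C5→E 8, C6→E 23, C7→A 8  ⇒ total 73.
Compare {A, C, E}: total 82.
Compare {A, D, E}: total 83.
No size-3 selection does better; minimum is 73.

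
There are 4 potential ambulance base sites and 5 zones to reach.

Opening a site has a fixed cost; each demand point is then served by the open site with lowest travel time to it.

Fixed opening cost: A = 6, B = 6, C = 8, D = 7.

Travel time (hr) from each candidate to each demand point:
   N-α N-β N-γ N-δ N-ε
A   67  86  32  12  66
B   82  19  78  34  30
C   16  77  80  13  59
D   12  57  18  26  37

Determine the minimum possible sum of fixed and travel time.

110

Open {A, B, D}: assign each demand point to its cheapest open site.
  N-α→D 12, N-β→B 19, N-γ→D 18, N-δ→A 12, N-ε→B 30
  travel time 91, fixed 19 → total 110.
Compare {B, C, D}: travel time 92 + fixed 21 = 113.
Compare {B, D}: travel time 105 + fixed 13 = 118.
Compare {A, B, C, D}: travel time 91 + fixed 27 = 118.
All other subsets cost ≥ 113. Minimum total cost: 110.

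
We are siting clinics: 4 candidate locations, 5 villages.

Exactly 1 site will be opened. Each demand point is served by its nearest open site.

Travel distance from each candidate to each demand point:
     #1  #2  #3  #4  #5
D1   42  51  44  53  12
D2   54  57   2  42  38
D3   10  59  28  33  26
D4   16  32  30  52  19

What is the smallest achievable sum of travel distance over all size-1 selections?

Open {D4}.
  #1→D4 16, #2→D4 32, #3→D4 30, #4→D4 52, #5→D4 19  ⇒ total 149.
Compare {D3}: total 156.
Compare {D2}: total 193.
No size-1 selection does better; minimum is 149.

149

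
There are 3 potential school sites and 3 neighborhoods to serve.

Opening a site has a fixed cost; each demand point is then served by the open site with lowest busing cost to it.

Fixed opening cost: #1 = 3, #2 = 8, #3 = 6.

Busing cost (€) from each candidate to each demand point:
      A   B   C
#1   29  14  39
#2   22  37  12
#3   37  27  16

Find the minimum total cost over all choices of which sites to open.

Open {#1, #2}: assign each demand point to its cheapest open site.
  A→#2 22, B→#1 14, C→#2 12
  busing cost 48, fixed 11 → total 59.
Compare {#1, #2, #3}: busing cost 48 + fixed 17 = 65.
Compare {#1, #3}: busing cost 59 + fixed 9 = 68.
Compare {#2, #3}: busing cost 61 + fixed 14 = 75.
All other subsets cost ≥ 65. Minimum total cost: 59.

59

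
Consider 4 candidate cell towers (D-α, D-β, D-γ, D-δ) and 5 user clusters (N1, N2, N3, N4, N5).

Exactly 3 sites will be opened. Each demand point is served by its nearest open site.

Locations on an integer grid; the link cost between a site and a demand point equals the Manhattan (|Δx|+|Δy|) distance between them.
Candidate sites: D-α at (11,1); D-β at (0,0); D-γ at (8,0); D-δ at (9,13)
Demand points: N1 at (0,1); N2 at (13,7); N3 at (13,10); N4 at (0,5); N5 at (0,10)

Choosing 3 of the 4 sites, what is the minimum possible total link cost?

31

Open {D-α, D-β, D-δ}.
  N1→D-β 1, N2→D-α 8, N3→D-δ 7, N4→D-β 5, N5→D-β 10  ⇒ total 31.
Compare {D-β, D-γ, D-δ}: total 33.
Compare {D-α, D-β, D-γ}: total 35.
No size-3 selection does better; minimum is 31.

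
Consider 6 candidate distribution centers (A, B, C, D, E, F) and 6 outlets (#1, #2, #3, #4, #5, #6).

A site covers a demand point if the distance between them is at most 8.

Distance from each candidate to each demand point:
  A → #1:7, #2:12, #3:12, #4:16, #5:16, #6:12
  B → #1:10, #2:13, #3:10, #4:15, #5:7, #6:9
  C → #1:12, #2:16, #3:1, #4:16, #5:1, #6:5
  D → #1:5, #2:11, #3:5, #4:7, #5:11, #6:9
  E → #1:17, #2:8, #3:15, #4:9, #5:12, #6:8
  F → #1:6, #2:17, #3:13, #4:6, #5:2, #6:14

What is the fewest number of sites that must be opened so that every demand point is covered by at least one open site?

Coverage sets (demand points within 8 of each site):
  A: {#1}
  B: {#5}
  C: {#3, #5, #6}
  D: {#1, #3, #4}
  E: {#2, #6}
  F: {#1, #4, #5}
No 2 sites suffice: every size-2 union leaves at least one demand point uncovered.
But {B, D, E} covers everything, so the minimum is 3.

3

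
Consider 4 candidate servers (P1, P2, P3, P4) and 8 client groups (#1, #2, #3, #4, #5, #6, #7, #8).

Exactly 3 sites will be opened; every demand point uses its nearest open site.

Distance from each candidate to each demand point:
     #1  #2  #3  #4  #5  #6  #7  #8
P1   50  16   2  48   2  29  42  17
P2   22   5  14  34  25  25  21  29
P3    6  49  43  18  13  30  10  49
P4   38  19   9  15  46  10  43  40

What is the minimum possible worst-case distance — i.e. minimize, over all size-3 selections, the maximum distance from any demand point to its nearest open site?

17

Open {P1, P3, P4}.
  Farthest demand point is #8 at distance 17 (to P1); all others are ≤ 17.
With {P1, P2, P4} the worst case is 22.
With {P1, P2, P3} the worst case is 25.
No size-3 selection achieves below 17.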